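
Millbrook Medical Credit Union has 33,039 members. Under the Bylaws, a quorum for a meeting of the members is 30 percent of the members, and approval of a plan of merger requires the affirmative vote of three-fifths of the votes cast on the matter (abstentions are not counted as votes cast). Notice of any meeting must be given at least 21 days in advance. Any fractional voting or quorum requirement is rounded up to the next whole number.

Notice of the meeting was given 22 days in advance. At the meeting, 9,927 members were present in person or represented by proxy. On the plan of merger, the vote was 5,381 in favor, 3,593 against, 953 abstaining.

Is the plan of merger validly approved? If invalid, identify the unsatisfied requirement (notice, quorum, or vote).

Notice: 22 days given; 21 required. Satisfied.
Quorum: 30% of 33,039 = 9,911.70, rounded up to 9,912; 9,927 present. Satisfied.
Vote: requires three-fifths of the votes cast (9,927 − 953 abstaining = 8,974); 3/5 of 8974 = 5384.40, rounded up to 5385, so 5,385 needed; 5,381 in favor. Not satisfied.

Invalid — vote requirement not satisfied.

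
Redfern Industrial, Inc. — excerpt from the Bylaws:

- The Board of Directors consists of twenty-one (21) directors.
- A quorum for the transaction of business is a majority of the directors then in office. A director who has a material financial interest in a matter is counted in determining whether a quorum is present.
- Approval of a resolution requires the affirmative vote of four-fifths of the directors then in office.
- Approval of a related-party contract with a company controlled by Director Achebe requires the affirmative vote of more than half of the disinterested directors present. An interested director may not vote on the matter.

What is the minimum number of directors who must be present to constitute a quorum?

11

A majority of 21 is 11.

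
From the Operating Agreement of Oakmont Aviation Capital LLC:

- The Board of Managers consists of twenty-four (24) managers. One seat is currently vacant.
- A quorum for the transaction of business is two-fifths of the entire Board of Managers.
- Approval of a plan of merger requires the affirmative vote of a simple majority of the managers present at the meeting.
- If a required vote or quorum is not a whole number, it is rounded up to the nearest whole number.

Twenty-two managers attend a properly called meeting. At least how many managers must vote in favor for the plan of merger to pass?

12

The plan of merger requires a majority of the managers present (22).
A majority of 22 is 12.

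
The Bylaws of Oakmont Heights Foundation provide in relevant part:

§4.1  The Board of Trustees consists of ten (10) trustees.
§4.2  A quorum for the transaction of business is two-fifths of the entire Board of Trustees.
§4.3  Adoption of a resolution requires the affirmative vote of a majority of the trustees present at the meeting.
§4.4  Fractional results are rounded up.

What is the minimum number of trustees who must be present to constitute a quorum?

2/5 of 10 = 4.

4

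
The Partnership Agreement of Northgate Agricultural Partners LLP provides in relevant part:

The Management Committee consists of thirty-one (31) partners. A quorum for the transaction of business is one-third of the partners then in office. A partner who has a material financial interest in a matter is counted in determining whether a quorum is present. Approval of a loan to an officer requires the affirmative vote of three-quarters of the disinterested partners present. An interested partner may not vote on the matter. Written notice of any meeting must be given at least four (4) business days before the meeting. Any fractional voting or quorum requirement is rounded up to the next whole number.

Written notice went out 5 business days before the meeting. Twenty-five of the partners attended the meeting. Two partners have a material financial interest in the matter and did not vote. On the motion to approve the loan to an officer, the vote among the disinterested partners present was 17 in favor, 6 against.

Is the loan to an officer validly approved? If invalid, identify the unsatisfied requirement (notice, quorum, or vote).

Invalid — vote requirement not satisfied.

Notice: 5 business days given; 4 required (5 ≥ 4). Satisfied.
Quorum: 25 present (interested partners count toward quorum); quorum is 11. Satisfied.
Vote: the loan to an officer requires three-fourths of the disinterested partners present (25 − 2 = 23). 3/4 of 23 = 17.25, rounded up to 18, so 18 affirmative votes are needed; 17 voted in favor. Not satisfied.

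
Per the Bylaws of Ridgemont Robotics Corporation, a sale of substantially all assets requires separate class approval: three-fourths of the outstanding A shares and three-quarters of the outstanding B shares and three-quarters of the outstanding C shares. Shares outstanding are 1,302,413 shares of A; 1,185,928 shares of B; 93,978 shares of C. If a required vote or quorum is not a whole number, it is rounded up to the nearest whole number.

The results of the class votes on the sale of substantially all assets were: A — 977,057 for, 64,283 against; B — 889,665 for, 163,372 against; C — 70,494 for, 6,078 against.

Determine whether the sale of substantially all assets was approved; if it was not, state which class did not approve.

Approved — every class gave the required vote.

A: 3/4 of 1302413 = 976809.75, rounded up to 976810; 976,810 required, 977,057 in favor — approved.
B: 3/4 of 1185928 = 889446; 889,446 required, 889,665 in favor — approved.
C: 3/4 of 93978 = 70483.50, rounded up to 70484; 70,484 required, 70,494 in favor — approved.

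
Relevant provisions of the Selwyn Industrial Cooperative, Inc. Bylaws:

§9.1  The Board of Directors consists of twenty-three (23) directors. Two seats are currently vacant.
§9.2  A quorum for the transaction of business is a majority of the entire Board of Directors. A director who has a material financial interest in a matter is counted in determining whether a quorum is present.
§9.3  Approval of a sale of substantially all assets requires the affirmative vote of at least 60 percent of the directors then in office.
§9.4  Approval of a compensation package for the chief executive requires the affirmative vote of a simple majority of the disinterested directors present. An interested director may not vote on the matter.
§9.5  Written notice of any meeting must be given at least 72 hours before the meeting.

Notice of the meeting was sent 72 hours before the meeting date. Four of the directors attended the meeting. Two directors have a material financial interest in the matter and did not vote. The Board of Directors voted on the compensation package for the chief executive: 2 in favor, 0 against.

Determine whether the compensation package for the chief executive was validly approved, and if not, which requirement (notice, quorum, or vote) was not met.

Notice: 72 hours given; 72 required (72 ≥ 72). Satisfied.
Quorum: 4 present (interested directors count toward quorum); quorum is 12. Not satisfied.
Vote: the compensation package for the chief executive requires a majority of the disinterested directors present (4 − 2 = 2). A majority of 2 is 2, so 2 affirmative votes are needed; 2 voted in favor. Satisfied. (Moot — without a quorum no business can be validly transacted.)

Invalid — quorum requirement not satisfied.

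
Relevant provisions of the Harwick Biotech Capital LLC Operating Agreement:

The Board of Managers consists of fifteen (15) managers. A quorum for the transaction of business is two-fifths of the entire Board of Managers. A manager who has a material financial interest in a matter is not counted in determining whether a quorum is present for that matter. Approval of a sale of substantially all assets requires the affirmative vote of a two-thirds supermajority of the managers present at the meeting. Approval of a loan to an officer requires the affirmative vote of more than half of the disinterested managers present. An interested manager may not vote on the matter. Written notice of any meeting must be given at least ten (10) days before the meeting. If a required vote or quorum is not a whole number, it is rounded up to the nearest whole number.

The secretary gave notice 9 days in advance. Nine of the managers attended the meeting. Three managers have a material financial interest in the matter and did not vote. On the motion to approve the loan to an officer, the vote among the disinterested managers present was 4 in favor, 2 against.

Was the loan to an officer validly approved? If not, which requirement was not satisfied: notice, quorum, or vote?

Invalid — notice requirement not satisfied.

Notice: 9 days given; 10 required (9 < 10). Not satisfied.
Quorum: 9 present, but the 3 interested managers do not count, leaving 6. Quorum is 6. Satisfied.
Vote: the loan to an officer requires a majority of the disinterested managers present (9 − 3 = 6). A majority of 6 is 4, so 4 affirmative votes are needed; 4 voted in favor. Satisfied.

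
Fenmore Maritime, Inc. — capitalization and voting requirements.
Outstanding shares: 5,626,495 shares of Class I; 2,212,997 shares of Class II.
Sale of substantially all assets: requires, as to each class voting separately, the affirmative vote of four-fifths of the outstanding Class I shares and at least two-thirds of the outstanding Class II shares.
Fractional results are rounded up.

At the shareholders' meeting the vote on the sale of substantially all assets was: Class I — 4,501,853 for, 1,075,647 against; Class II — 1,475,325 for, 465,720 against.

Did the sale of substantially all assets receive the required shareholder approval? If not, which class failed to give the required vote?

Not approved — the Class II shares did not give the required vote.

Class I: 4/5 of 5626495 = 4501196; 4,501,196 required, 4,501,853 in favor — approved.
Class II: 2/3 of 2212997 = 1475331.33, rounded up to 1475332; 1,475,332 required, 1,475,325 in favor — not approved.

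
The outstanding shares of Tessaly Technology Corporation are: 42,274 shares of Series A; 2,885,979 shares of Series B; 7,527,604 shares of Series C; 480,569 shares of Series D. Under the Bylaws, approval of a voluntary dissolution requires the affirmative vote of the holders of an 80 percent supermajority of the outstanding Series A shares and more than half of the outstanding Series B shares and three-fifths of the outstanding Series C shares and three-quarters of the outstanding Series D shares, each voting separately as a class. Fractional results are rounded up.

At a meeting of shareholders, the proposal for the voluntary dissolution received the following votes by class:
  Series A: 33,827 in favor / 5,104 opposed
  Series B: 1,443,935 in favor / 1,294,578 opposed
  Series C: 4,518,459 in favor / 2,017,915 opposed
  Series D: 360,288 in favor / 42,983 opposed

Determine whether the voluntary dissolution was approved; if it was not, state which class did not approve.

Not approved — the Series D shares did not give the required vote.

Series A: 4/5 of 42274 = 33819.20, rounded up to 33820; 33,820 required, 33,827 in favor — approved.
Series B: a majority of 2885979 is 1442990; 1,442,990 required, 1,443,935 in favor — approved.
Series C: 3/5 of 7527604 = 4516562.40, rounded up to 4516563; 4,516,563 required, 4,518,459 in favor — approved.
Series D: 3/4 of 480569 = 360426.75, rounded up to 360427; 360,427 required, 360,288 in favor — not approved.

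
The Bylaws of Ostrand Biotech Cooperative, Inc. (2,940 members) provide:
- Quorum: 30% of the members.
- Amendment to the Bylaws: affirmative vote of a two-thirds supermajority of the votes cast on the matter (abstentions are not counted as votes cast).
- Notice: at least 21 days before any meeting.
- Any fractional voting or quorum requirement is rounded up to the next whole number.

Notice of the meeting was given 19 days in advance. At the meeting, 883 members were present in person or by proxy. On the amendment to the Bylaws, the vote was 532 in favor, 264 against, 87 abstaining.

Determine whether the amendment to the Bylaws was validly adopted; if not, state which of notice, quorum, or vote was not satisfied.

Invalid — notice requirement not satisfied.

Notice: 19 days given; 21 required. Not satisfied.
Quorum: 30% of 2,940 = 882; 883 present. Satisfied.
Vote: requires two-thirds of the votes cast (883 − 87 abstaining = 796); 2/3 of 796 = 530.67, rounded up to 531, so 531 needed; 532 in favor. Satisfied.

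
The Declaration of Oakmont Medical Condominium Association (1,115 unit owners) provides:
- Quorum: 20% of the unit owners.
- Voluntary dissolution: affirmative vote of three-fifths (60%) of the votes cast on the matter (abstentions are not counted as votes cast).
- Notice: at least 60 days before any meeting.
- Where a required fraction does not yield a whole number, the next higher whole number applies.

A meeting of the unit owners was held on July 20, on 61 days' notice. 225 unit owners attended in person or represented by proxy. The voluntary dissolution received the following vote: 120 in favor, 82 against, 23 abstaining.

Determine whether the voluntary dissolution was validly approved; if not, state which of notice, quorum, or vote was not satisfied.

Notice: 61 days given; 60 required. Satisfied.
Quorum: 20% of 1,115 = 223; 225 present. Satisfied.
Vote: requires three-fifths of the votes cast (225 − 23 abstaining = 202); 3/5 of 202 = 121.20, rounded up to 122, so 122 needed; 120 in favor. Not satisfied.

Invalid — vote requirement not satisfied.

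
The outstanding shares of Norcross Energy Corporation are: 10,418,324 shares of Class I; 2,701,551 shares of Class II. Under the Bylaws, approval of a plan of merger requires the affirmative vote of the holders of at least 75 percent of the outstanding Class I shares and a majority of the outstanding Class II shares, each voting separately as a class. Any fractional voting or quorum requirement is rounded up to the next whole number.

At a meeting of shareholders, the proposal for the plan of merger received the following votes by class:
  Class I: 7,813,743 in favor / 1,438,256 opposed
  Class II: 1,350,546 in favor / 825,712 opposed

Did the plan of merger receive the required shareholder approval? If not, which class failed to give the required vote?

Class I: 3/4 of 10418324 = 7813743; 7,813,743 required, 7,813,743 in favor — approved.
Class II: a majority of 2701551 is 1350776; 1,350,776 required, 1,350,546 in favor — not approved.

Not approved — the Class II shares did not give the required vote.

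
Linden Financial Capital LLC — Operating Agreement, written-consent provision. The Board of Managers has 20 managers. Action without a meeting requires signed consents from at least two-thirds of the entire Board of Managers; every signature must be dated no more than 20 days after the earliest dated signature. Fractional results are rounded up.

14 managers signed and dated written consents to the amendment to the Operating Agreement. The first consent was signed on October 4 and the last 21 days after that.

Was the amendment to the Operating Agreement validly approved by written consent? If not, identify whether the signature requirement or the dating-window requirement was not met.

Signatures required: at least two-thirds of 20 — 2/3 of 20 = 13.33, rounded up to 14, so 14 needed; 14 signed. Sufficient.
Dating window: the latest signature is 21 days after the earliest; the limit is 20 days. Outside the window.

Not effective — dating-window requirement not satisfied.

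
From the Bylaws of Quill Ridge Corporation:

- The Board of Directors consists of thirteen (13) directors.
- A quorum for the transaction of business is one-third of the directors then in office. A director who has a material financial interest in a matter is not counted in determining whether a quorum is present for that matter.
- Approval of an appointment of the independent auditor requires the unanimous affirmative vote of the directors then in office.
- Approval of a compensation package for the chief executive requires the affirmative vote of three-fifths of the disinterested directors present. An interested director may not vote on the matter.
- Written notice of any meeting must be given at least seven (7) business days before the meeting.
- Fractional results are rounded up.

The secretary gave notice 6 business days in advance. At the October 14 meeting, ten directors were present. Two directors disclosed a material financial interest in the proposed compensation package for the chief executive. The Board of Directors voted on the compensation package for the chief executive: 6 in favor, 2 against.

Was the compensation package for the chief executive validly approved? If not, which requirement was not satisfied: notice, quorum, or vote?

Invalid — notice requirement not satisfied.

Notice: 6 business days given; 7 required (6 < 7). Not satisfied.
Quorum: 10 present, but the 2 interested directors do not count, leaving 8. Quorum is 5. Satisfied.
Vote: the compensation package for the chief executive requires three-fifths of the disinterested directors present (10 − 2 = 8). 3/5 of 8 = 4.80, rounded up to 5, so 5 affirmative votes are needed; 6 voted in favor. Satisfied.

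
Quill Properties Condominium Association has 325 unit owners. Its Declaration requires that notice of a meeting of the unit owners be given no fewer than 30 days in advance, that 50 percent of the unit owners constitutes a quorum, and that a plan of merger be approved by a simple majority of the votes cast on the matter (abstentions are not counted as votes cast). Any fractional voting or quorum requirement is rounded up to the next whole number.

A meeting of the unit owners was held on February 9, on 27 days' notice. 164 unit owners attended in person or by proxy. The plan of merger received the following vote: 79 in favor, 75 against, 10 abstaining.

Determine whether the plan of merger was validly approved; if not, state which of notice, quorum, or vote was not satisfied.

Notice: 27 days given; 30 required. Not satisfied.
Quorum: 50% of 325 = 162.50, rounded up to 163; 164 present. Satisfied.
Vote: requires a majority of the votes cast (164 − 10 abstaining = 154); a majority of 154 is 78, so 78 needed; 79 in favor. Satisfied.

Invalid — notice requirement not satisfied.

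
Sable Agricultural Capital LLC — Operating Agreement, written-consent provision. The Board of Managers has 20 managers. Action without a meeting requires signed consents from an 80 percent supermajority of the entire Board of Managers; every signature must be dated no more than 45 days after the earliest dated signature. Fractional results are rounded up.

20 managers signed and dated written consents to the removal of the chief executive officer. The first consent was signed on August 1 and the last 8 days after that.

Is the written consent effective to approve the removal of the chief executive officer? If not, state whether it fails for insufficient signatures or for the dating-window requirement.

Effective — both the signature and dating-window requirements are satisfied.

Signatures required: an 80 percent supermajority of 20 — 4/5 of 20 = 16, so 16 needed; 20 signed. Sufficient.
Dating window: the latest signature is 8 days after the earliest; the limit is 45 days. Within the window.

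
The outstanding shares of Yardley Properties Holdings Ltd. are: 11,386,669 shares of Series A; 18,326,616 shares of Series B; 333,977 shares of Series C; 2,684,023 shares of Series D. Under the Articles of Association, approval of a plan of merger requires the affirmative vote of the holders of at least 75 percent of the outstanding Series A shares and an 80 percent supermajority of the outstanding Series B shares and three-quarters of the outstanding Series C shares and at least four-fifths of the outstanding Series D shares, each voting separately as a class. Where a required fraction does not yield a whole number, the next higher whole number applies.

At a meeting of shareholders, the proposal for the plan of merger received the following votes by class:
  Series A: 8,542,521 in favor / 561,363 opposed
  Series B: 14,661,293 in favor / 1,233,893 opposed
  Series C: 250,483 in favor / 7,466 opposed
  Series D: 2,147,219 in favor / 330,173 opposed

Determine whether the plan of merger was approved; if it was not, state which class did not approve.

Approved — every class gave the required vote.

Series A: 3/4 of 11386669 = 8540001.75, rounded up to 8540002; 8,540,002 required, 8,542,521 in favor — approved.
Series B: 4/5 of 18326616 = 14661292.80, rounded up to 14661293; 14,661,293 required, 14,661,293 in favor — approved.
Series C: 3/4 of 333977 = 250482.75, rounded up to 250483; 250,483 required, 250,483 in favor — approved.
Series D: 4/5 of 2684023 = 2147218.40, rounded up to 2147219; 2,147,219 required, 2,147,219 in favor — approved.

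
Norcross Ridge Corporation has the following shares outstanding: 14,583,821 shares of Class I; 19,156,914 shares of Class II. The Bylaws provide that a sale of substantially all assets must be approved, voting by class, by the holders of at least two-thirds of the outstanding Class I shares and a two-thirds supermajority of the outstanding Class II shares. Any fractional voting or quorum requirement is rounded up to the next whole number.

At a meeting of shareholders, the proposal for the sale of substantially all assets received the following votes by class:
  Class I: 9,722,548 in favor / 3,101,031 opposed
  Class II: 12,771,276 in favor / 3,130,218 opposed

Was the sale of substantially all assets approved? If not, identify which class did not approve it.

Class I: 2/3 of 14583821 = 9722547.33, rounded up to 9722548; 9,722,548 required, 9,722,548 in favor — approved.
Class II: 2/3 of 19156914 = 12771276; 12,771,276 required, 12,771,276 in favor — approved.

Approved — every class gave the required vote.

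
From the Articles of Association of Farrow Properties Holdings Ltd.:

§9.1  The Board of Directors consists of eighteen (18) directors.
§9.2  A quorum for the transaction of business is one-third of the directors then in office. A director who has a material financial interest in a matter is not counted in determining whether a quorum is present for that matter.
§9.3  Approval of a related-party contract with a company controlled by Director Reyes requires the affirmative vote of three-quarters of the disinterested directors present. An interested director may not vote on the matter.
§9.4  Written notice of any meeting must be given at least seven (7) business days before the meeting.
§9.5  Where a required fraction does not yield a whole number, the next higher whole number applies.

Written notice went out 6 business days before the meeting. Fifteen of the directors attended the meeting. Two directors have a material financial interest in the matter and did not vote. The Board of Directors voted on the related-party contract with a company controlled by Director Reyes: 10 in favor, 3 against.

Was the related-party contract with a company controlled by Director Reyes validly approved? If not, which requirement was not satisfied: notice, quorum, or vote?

Invalid — notice requirement not satisfied.

Notice: 6 business days given; 7 required (6 < 7). Not satisfied.
Quorum: 15 present, but the 2 interested directors do not count, leaving 13. Quorum is 6. Satisfied.
Vote: the related-party contract with a company controlled by Director Reyes requires three-fourths of the disinterested directors present (15 − 2 = 13). 3/4 of 13 = 9.75, rounded up to 10, so 10 affirmative votes are needed; 10 voted in favor. Satisfied.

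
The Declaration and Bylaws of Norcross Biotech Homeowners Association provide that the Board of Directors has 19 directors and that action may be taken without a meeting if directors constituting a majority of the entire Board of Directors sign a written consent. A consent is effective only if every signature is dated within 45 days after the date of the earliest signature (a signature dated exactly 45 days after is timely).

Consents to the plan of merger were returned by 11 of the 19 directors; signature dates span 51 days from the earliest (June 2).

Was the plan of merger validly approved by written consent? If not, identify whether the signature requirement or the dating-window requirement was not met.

Not effective — dating-window requirement not satisfied.

Signatures required: a majority of 19 — a majority of 19 is 10, so 10 needed; 11 signed. Sufficient.
Dating window: the latest signature is 51 days after the earliest; the limit is 45 days. Outside the window.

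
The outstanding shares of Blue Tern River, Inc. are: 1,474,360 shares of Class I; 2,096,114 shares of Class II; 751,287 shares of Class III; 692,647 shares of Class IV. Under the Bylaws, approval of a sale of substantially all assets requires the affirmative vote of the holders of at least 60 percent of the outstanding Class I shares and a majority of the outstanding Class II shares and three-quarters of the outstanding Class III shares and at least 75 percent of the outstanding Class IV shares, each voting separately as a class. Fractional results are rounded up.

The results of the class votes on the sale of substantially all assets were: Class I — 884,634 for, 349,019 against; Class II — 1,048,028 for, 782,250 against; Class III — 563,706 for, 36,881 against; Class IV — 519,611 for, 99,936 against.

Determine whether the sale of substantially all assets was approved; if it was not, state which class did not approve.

Class I: 3/5 of 1474360 = 884616; 884,616 required, 884,634 in favor — approved.
Class II: a majority of 2096114 is 1048058; 1,048,058 required, 1,048,028 in favor — not approved.
Class III: 3/4 of 751287 = 563465.25, rounded up to 563466; 563,466 required, 563,706 in favor — approved.
Class IV: 3/4 of 692647 = 519485.25, rounded up to 519486; 519,486 required, 519,611 in favor — approved.

Not approved — the Class II shares did not give the required vote.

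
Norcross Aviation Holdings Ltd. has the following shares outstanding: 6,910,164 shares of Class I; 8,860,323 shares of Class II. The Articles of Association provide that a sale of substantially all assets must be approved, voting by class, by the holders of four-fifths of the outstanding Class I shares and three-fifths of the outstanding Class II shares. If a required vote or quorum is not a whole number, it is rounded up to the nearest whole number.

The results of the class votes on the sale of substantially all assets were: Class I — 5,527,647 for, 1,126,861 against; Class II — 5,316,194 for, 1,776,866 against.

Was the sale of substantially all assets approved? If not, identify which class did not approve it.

Class I: 4/5 of 6910164 = 5528131.20, rounded up to 5528132; 5,528,132 required, 5,527,647 in favor — not approved.
Class II: 3/5 of 8860323 = 5316193.80, rounded up to 5316194; 5,316,194 required, 5,316,194 in favor — approved.

Not approved — the Class I shares did not give the required vote.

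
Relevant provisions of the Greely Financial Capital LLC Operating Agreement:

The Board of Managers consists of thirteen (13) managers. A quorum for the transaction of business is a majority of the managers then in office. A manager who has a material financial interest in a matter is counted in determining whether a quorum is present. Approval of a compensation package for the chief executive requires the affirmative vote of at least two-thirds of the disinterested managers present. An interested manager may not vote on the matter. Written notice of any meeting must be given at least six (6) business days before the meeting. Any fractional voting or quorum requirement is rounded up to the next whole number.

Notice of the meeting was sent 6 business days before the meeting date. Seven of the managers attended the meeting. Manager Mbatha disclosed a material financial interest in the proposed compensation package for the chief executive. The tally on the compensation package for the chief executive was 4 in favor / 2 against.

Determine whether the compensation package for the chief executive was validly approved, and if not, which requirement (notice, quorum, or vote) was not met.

Valid — all requirements satisfied.

Notice: 6 business days given; 6 required (6 ≥ 6). Satisfied.
Quorum: 7 present (interested managers count toward quorum); quorum is 7. Satisfied.
Vote: the compensation package for the chief executive requires two-thirds of the disinterested managers present (7 − 1 = 6). 2/3 of 6 = 4, so 4 affirmative votes are needed; 4 voted in favor. Satisfied.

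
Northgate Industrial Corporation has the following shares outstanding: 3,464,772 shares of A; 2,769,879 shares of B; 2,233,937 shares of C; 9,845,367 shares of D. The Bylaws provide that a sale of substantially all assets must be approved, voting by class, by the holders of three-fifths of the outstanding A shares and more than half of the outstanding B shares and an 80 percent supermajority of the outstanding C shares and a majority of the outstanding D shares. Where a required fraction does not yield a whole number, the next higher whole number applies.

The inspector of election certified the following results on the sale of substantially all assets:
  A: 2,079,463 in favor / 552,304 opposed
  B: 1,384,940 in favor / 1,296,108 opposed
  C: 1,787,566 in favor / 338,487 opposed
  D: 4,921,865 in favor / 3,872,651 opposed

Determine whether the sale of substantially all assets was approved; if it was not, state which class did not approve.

A: 3/5 of 3464772 = 2078863.20, rounded up to 2078864; 2,078,864 required, 2,079,463 in favor — approved.
B: a majority of 2769879 is 1384940; 1,384,940 required, 1,384,940 in favor — approved.
C: 4/5 of 2233937 = 1787149.60, rounded up to 1787150; 1,787,150 required, 1,787,566 in favor — approved.
D: a majority of 9845367 is 4922684; 4,922,684 required, 4,921,865 in favor — not approved.

Not approved — the D shares did not give the required vote.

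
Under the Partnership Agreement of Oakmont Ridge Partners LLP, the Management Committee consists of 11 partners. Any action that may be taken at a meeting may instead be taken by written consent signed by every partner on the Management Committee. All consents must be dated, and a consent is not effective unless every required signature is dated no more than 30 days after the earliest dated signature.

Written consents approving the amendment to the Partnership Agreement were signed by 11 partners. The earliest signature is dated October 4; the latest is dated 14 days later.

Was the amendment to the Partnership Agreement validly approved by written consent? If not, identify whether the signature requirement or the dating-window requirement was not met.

Signatures required: all of 11 — unanimous means all 11, so 11 needed; 11 signed. Sufficient.
Dating window: the latest signature is 14 days after the earliest; the limit is 30 days. Within the window.

Effective — both the signature and dating-window requirements are satisfied.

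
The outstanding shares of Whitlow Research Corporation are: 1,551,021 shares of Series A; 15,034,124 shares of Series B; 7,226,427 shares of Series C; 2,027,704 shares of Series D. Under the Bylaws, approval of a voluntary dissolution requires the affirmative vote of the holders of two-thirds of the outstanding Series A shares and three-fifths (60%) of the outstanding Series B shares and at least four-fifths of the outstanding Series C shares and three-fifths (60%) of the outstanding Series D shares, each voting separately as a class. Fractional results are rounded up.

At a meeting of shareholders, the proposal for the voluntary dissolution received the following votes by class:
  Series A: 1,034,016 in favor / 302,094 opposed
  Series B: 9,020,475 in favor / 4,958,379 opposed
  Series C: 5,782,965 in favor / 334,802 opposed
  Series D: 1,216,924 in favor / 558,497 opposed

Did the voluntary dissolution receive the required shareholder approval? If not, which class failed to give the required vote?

Series A: 2/3 of 1551021 = 1034014; 1,034,014 required, 1,034,016 in favor — approved.
Series B: 3/5 of 15034124 = 9020474.40, rounded up to 9020475; 9,020,475 required, 9,020,475 in favor — approved.
Series C: 4/5 of 7226427 = 5781141.60, rounded up to 5781142; 5,781,142 required, 5,782,965 in favor — approved.
Series D: 3/5 of 2027704 = 1216622.40, rounded up to 1216623; 1,216,623 required, 1,216,924 in favor — approved.

Approved — every class gave the required vote.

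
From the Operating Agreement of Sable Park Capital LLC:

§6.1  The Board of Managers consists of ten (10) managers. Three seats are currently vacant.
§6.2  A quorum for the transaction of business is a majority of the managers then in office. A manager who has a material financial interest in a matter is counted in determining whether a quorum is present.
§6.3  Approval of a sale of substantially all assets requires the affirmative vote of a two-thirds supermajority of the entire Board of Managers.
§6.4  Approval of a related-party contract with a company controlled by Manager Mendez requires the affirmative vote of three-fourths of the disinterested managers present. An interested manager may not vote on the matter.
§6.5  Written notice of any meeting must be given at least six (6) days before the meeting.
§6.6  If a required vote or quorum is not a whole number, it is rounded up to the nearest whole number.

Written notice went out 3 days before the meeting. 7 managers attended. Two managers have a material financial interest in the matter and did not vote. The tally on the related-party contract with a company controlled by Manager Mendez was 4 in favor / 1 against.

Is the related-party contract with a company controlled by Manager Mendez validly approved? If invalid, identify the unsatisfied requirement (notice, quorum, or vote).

Invalid — notice requirement not satisfied.

Notice: 3 days given; 6 required (3 < 6). Not satisfied.
Quorum: 7 present (interested managers count toward quorum); quorum is 4. Satisfied.
Vote: the related-party contract with a company controlled by Manager Mendez requires three-fourths of the disinterested managers present (7 − 2 = 5). 3/4 of 5 = 3.75, rounded up to 4, so 4 affirmative votes are needed; 4 voted in favor. Satisfied.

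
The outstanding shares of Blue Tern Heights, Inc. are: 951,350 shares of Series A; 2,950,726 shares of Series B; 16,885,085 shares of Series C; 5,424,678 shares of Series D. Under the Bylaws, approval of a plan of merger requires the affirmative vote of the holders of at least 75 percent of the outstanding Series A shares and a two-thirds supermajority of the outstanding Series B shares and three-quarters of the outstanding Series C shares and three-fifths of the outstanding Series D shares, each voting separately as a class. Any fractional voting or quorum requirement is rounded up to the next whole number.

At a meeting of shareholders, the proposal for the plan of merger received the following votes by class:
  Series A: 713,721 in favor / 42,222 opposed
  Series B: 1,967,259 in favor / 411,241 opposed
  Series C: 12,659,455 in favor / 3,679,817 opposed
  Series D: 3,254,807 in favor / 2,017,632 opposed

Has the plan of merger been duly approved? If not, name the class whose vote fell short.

Series A: 3/4 of 951350 = 713512.50, rounded up to 713513; 713,513 required, 713,721 in favor — approved.
Series B: 2/3 of 2950726 = 1967150.67, rounded up to 1967151; 1,967,151 required, 1,967,259 in favor — approved.
Series C: 3/4 of 16885085 = 12663813.75, rounded up to 12663814; 12,663,814 required, 12,659,455 in favor — not approved.
Series D: 3/5 of 5424678 = 3254806.80, rounded up to 3254807; 3,254,807 required, 3,254,807 in favor — approved.

Not approved — the Series C shares did not give the required vote.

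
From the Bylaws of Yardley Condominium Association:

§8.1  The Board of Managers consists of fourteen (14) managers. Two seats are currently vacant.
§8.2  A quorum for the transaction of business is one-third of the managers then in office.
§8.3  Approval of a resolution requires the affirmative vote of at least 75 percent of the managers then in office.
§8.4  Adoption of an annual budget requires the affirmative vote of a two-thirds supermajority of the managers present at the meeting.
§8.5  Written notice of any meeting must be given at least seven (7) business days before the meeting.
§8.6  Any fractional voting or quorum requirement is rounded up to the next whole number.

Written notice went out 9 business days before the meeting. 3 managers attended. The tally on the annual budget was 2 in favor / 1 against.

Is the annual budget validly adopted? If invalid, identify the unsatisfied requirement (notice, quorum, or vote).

Invalid — quorum requirement not satisfied.

Notice: 9 business days given; 7 required (9 ≥ 7). Satisfied.
Quorum: 3 present; quorum is 4. Not satisfied.
Vote: the annual budget requires two-thirds of the managers present (3). 2/3 of 3 = 2, so 2 affirmative votes are needed; 2 voted in favor. Satisfied. (Moot — without a quorum no business can be validly transacted.)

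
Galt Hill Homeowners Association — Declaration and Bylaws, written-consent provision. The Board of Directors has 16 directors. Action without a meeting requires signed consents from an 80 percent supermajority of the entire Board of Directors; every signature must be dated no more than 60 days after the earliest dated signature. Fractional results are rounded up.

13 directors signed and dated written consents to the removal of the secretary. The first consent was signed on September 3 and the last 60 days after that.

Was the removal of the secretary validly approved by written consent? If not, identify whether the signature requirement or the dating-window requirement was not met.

Effective — both the signature and dating-window requirements are satisfied.

Signatures required: an 80 percent supermajority of 16 — 4/5 of 16 = 12.80, rounded up to 13, so 13 needed; 13 signed. Sufficient.
Dating window: the latest signature is 60 days after the earliest; the limit is 60 days. Within the window.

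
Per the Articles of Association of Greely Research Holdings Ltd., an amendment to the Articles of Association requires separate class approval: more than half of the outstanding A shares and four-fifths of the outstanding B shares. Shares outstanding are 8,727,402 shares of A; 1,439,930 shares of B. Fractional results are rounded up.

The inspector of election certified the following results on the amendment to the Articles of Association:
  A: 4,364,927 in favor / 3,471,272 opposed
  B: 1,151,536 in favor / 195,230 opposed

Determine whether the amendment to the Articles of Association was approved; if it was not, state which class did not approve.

A: a majority of 8727402 is 4363702; 4,363,702 required, 4,364,927 in favor — approved.
B: 4/5 of 1439930 = 1151944; 1,151,944 required, 1,151,536 in favor — not approved.

Not approved — the B shares did not give the required vote.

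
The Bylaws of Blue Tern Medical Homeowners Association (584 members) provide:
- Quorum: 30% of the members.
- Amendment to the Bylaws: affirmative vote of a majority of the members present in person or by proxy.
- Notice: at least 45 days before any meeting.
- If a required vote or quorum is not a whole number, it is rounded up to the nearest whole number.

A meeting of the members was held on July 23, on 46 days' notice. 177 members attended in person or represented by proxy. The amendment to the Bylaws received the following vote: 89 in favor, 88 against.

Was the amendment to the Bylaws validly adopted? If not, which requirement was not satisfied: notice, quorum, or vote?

Valid — all requirements satisfied.

Notice: 46 days given; 45 required. Satisfied.
Quorum: 30% of 584 = 175.20, rounded up to 176; 177 present. Satisfied.
Vote: requires a majority of those present (177); a majority of 177 is 89, so 89 needed; 89 in favor. Satisfied.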